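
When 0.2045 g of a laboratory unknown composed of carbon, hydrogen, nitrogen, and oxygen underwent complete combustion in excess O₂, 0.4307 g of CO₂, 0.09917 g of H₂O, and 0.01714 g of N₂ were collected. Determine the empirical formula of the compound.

mol C = 0.4307 g CO₂ ÷ 44.009 g/mol = 0.0097866 mol
mol H = 2 × 0.09917 g H₂O ÷ 18.015 g/mol = 0.011010 mol
mol N = 2 × 0.01714 g N₂ ÷ 28.014 g/mol = 0.0012237 mol
mass O = 0.2045 − (0.11755 + 0.011098 + 0.017140) = 0.058715 g → mol O = 0.058715 ÷ 15.999 = 0.0036699 mol
Divide by the smallest (0.0012237 mol): C 7.998, H 8.997, N 1.000, O 2.999

C8H9NO3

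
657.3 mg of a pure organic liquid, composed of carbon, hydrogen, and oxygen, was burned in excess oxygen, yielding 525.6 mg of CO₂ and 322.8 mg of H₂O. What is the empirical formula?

C2H6O5

mol C = 0.5256 g CO₂ ÷ 44.009 g/mol = 0.011943 mol
mol H = 2 × 0.3228 g H₂O ÷ 18.015 g/mol = 0.035837 mol
mass O = 0.6573 − (0.14345 + 0.036123) = 0.47773 g → mol O = 0.47773 ÷ 15.999 = 0.029860 mol
Divide by the smallest (0.011943 mol): C 1.000, H 3.001, O 2.500
Multiplying each by 2 gives whole numbers: C 2.00, H 6.00, O 5.00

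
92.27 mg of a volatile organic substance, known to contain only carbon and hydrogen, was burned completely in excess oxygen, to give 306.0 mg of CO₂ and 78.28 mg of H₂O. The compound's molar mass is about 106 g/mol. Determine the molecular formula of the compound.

mol C = 0.3060 g CO₂ ÷ 44.009 g/mol = 0.0069531 mol
mol H = 2 × 0.07828 g H₂O ÷ 18.015 g/mol = 0.0086905 mol
Divide by the smallest (0.0069531 mol): C 1.000, H 1.250
Multiplying each by 4 gives whole numbers: C 4.00, H 5.00
Empirical formula: C4H5
Empirical-formula mass = 53.08 g/mol; 106 ÷ 53.08 ≈ 2, so the molecular formula is C8H10.

C8H10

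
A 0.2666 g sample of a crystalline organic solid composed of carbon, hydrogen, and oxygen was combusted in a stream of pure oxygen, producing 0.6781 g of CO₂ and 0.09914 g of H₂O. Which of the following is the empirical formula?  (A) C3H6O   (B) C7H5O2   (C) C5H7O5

(B) C7H5O2

mol C = 0.6781 g CO₂ ÷ 44.009 g/mol = 0.015408 mol
mol H = 2 × 0.09914 g H₂O ÷ 18.015 g/mol = 0.011006 mol
mass O = 0.2666 − (0.18507 + 0.011094) = 0.070438 g → mol O = 0.070438 ÷ 15.999 = 0.0044026 mol
Divide by the smallest (0.0044026 mol): C 3.500, H 2.500, O 1.000
Multiplying each by 2 gives whole numbers: C 7.00, H 5.00, O 2.00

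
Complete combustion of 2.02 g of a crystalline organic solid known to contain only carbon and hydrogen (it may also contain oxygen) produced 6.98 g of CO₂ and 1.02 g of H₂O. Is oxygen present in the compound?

mol C = 6.98 g CO₂ ÷ 44.009 g/mol = 0.1586 mol
mol H = 2 × 1.02 g H₂O ÷ 18.015 g/mol = 0.1132 mol
C and H together account for 2.019 g — essentially the entire 2.02 g sample — so the compound contains no oxygen.

no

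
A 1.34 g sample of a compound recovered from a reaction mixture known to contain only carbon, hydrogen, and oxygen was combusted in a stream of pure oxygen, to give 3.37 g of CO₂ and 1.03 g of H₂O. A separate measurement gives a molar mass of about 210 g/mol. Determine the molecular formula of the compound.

mol C = 3.37 g CO₂ ÷ 44.009 g/mol = 0.07658 mol
mol H = 2 × 1.03 g H₂O ÷ 18.015 g/mol = 0.1143 mol
mass O = 1.34 − (0.9197 + 0.1153) = 0.3050 g → mol O = 0.3050 ÷ 15.999 = 0.01906 mol
Divide by the smallest (0.01906 mol): C 4.017, H 5.998, O 1.000
Empirical formula: C4H6O
Empirical-formula mass = 70.09 g/mol; 210 ÷ 70.09 ≈ 3, so the molecular formula is C12H18O3.

C12H18O3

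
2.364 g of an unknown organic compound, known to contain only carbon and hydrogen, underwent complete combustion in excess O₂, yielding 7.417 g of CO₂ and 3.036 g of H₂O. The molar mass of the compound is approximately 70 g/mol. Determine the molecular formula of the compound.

C5H10

mol C = 7.417 g CO₂ ÷ 44.009 g/mol = 0.16853 mol
mol H = 2 × 3.036 g H₂O ÷ 18.015 g/mol = 0.33705 mol
Divide by the smallest (0.16853 mol): C 1.000, H 2.000
Empirical formula: CH2
Empirical-formula mass = 14.03 g/mol; 70 ÷ 14.03 ≈ 5, so the molecular formula is C5H10.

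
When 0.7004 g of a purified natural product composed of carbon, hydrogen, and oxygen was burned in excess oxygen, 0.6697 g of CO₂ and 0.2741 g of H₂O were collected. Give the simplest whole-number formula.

mol C = 0.6697 g CO₂ ÷ 44.009 g/mol = 0.015217 mol
mol H = 2 × 0.2741 g H₂O ÷ 18.015 g/mol = 0.030430 mol
mass O = 0.7004 − (0.18278 + 0.030674) = 0.48695 g → mol O = 0.48695 ÷ 15.999 = 0.030436 mol
Divide by the smallest (0.015217 mol): C 1.000, H 2.000, O 2.000

CH2O2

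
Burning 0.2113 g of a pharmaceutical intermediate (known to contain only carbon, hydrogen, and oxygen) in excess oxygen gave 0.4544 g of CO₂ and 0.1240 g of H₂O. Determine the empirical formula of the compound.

C9H12O4

mol C = 0.4544 g CO₂ ÷ 44.009 g/mol = 0.010325 mol
mol H = 2 × 0.1240 g H₂O ÷ 18.015 g/mol = 0.013766 mol
mass O = 0.2113 − (0.12402 + 0.013876) = 0.073408 g → mol O = 0.073408 ÷ 15.999 = 0.0045883 mol
Divide by the smallest (0.0045883 mol): C 2.250, H 3.000, O 1.000
Multiplying each by 4 gives whole numbers: C 9.00, H 12.00, O 4.00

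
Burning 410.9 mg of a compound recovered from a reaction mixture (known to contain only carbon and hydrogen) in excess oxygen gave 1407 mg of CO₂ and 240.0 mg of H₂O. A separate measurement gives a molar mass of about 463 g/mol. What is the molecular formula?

C36H30

mol C = 1.407 g CO₂ ÷ 44.009 g/mol = 0.031971 mol
mol H = 2 × 0.2400 g H₂O ÷ 18.015 g/mol = 0.026644 mol
Divide by the smallest (0.026644 mol): C 1.200, H 1.000
Multiplying each by 5 gives whole numbers: C 6.00, H 5.00
Empirical formula: C6H5
Empirical-formula mass = 77.11 g/mol; 463 ÷ 77.11 ≈ 6, so the molecular formula is C36H30.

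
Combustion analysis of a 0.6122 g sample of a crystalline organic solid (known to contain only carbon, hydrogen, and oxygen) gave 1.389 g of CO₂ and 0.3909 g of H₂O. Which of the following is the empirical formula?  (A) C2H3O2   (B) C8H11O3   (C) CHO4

mol C = 1.389 g CO₂ ÷ 44.009 g/mol = 0.031562 mol
mol H = 2 × 0.3909 g H₂O ÷ 18.015 g/mol = 0.043397 mol
mass O = 0.6122 − (0.37909 + 0.043744) = 0.18937 g → mol O = 0.18937 ÷ 15.999 = 0.011836 mol
Divide by the smallest (0.011836 mol): C 2.667, H 3.666, O 1.000
Multiplying each by 3 gives whole numbers: C 8.00, H 11.00, O 3.00

(B) C8H11O3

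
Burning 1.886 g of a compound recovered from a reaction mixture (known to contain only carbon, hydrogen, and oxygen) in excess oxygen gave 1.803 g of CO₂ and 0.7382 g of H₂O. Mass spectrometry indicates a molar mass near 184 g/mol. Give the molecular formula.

mol C = 1.803 g CO₂ ÷ 44.009 g/mol = 0.040969 mol
mol H = 2 × 0.7382 g H₂O ÷ 18.015 g/mol = 0.081954 mol
mass O = 1.886 − (0.49208 + 0.082610) = 1.3113 g → mol O = 1.3113 ÷ 15.999 = 0.081962 mol
Divide by the smallest (0.040969 mol): C 1.000, H 2.000, O 2.001
Empirical formula: CH2O2
Empirical-formula mass = 46.02 g/mol; 184 ÷ 46.02 ≈ 4, so the molecular formula is C4H8O8.

C4H8O8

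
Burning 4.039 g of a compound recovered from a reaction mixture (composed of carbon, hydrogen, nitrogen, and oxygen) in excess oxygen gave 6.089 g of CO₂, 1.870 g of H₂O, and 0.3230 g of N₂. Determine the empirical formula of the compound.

mol C = 6.089 g CO₂ ÷ 44.009 g/mol = 0.13836 mol
mol H = 2 × 1.870 g H₂O ÷ 18.015 g/mol = 0.20760 mol
mol N = 2 × 0.3230 g N₂ ÷ 28.014 g/mol = 0.023060 mol
mass O = 4.039 − (1.6618 + 0.20927 + 0.32300) = 1.8449 g → mol O = 1.8449 ÷ 15.999 = 0.11531 mol
Divide by the smallest (0.023060 mol): C 6.000, H 9.003, N 1.000, O 5.001

C6H9NO5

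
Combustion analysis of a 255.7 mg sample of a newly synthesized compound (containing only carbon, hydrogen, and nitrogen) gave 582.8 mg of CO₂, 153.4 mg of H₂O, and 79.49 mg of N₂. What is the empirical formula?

mol C = 0.5828 g CO₂ ÷ 44.009 g/mol = 0.013243 mol
mol H = 2 × 0.1534 g H₂O ÷ 18.015 g/mol = 0.017030 mol
mol N = 2 × 0.07949 g N₂ ÷ 28.014 g/mol = 0.0056750 mol
Divide by the smallest (0.0056750 mol): C 2.334, H 3.001, N 1.000
Multiplying each by 3 gives whole numbers: C 7.00, H 9.00, N 3.00

C7H9N3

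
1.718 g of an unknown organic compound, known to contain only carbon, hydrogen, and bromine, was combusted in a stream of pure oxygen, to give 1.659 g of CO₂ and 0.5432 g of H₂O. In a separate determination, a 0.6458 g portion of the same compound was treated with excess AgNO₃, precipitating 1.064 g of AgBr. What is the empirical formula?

mol C = 1.659 g CO₂ ÷ 44.009 g/mol = 0.037697 mol
mol H = 2 × 0.5432 g H₂O ÷ 18.015 g/mol = 0.060305 mol
From the AgBr data: mol Br per gram of compound = (1.064 ÷ 187.772) ÷ 0.6458 = 0.0087743 mol/g, so in the 1.718 g combustion sample mol Br = 0.015074 mol
Divide by the smallest (0.015074 mol): C 2.501, H 4.001, Br 1.000
Multiplying each by 2 gives whole numbers: C 5.00, H 8.00, Br 2.00

C5H8Br2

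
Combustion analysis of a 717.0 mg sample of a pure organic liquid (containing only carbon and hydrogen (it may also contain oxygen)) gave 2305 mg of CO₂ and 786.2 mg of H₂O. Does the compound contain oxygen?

mol C = 2.305 g CO₂ ÷ 44.009 g/mol = 0.052376 mol
mol H = 2 × 0.7862 g H₂O ÷ 18.015 g/mol = 0.087283 mol
C and H together account for 0.71707 g — essentially the entire 0.7170 g sample — so the compound contains no oxygen.

no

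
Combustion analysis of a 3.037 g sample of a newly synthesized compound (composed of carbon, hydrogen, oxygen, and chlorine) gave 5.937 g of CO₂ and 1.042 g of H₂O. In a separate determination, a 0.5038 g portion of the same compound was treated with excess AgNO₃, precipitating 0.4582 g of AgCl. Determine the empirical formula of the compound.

mol C = 5.937 g CO₂ ÷ 44.009 g/mol = 0.13490 mol
mol H = 2 × 1.042 g H₂O ÷ 18.015 g/mol = 0.11568 mol
From the AgCl data: mol Cl per gram of compound = (0.4582 ÷ 143.318) ÷ 0.5038 = 0.0063459 mol/g, so in the 3.037 g combustion sample mol Cl = 0.019273 mol
mass O = 3.037 − (1.6203 + 0.11661 + 0.68321) = 0.61684 g → mol O = 0.61684 ÷ 15.999 = 0.038555 mol
Divide by the smallest (0.019273 mol): C 7.000, H 6.002, Cl 1.000, O 2.001

C7H6ClO2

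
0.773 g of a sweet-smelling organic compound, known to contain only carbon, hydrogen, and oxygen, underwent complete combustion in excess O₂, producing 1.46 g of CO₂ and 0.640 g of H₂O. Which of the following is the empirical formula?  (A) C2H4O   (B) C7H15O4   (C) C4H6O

(B) C7H15O4

mol C = 1.46 g CO₂ ÷ 44.009 g/mol = 0.03318 mol
mol H = 2 × 0.640 g H₂O ÷ 18.015 g/mol = 0.07105 mol
mass O = 0.773 − (0.3985 + 0.07162) = 0.3029 g → mol O = 0.3029 ÷ 15.999 = 0.01893 mol
Divide by the smallest (0.01893 mol): C 1.752, H 3.753, O 1.000
Multiplying each by 4 gives whole numbers: C 7.01, H 15.01, O 4.00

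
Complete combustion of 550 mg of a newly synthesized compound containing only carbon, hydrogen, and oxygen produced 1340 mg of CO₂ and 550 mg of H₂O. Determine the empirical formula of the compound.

C4H8O

mol C = 1.34 g CO₂ ÷ 44.009 g/mol = 0.03045 mol
mol H = 2 × 0.550 g H₂O ÷ 18.015 g/mol = 0.06106 mol
mass O = 0.550 − (0.3657 + 0.06155) = 0.1227 g → mol O = 0.1227 ÷ 15.999 = 0.007672 mol
Divide by the smallest (0.007672 mol): C 3.969, H 7.959, O 1.000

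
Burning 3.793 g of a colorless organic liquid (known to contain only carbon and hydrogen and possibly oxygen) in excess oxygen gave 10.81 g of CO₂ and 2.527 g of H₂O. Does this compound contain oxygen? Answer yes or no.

yes

mol C = 10.81 g CO₂ ÷ 44.009 g/mol = 0.24563 mol
mol H = 2 × 2.527 g H₂O ÷ 18.015 g/mol = 0.28054 mol
C and H account for only 3.2331 g of the 3.793 g sample; the remaining 0.55993 g must be oxygen.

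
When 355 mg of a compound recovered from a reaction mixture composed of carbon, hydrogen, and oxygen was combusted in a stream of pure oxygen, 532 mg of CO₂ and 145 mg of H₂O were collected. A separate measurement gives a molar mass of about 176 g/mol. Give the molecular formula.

mol C = 0.532 g CO₂ ÷ 44.009 g/mol = 0.01209 mol
mol H = 2 × 0.145 g H₂O ÷ 18.015 g/mol = 0.01610 mol
mass O = 0.355 − (0.1452 + 0.01623) = 0.1936 g → mol O = 0.1936 ÷ 15.999 = 0.01210 mol
Divide by the smallest (0.01209 mol): C 1.000, H 1.332, O 1.001
Multiplying each by 3 gives whole numbers: C 3.00, H 3.99, O 3.00
Empirical formula: C3H4O3
Empirical-formula mass = 88.06 g/mol; 176 ÷ 88.06 ≈ 2, so the molecular formula is C6H8O6.

C6H8O6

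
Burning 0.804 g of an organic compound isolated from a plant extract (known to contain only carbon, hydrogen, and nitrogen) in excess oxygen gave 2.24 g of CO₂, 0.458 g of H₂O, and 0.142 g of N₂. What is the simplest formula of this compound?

mol C = 2.24 g CO₂ ÷ 44.009 g/mol = 0.05090 mol
mol H = 2 × 0.458 g H₂O ÷ 18.015 g/mol = 0.05085 mol
mol N = 2 × 0.142 g N₂ ÷ 28.014 g/mol = 0.01014 mol
Divide by the smallest (0.01014 mol): C 5.021, H 5.016, N 1.000

C5H5N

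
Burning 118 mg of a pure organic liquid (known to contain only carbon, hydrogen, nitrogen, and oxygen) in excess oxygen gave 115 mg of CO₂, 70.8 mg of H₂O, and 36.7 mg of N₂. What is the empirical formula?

mol C = 0.115 g CO₂ ÷ 44.009 g/mol = 0.002613 mol
mol H = 2 × 0.0708 g H₂O ÷ 18.015 g/mol = 0.007860 mol
mol N = 2 × 0.0367 g N₂ ÷ 28.014 g/mol = 0.002620 mol
mass O = 0.118 − (0.03139 + 0.007923 + 0.03670) = 0.04199 g → mol O = 0.04199 ÷ 15.999 = 0.002625 mol
Divide by the smallest (0.002613 mol): C 1.000, H 3.008, N 1.003, O 1.004

CH3NO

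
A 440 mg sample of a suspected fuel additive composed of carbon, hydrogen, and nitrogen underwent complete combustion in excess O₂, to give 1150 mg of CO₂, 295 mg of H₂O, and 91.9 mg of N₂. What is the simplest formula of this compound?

mol C = 1.15 g CO₂ ÷ 44.009 g/mol = 0.02613 mol
mol H = 2 × 0.295 g H₂O ÷ 18.015 g/mol = 0.03275 mol
mol N = 2 × 0.0919 g N₂ ÷ 28.014 g/mol = 0.006561 mol
Divide by the smallest (0.006561 mol): C 3.983, H 4.992, N 1.000

C4H5N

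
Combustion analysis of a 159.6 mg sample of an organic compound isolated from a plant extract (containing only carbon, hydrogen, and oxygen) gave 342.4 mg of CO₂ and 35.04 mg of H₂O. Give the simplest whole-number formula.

mol C = 0.3424 g CO₂ ÷ 44.009 g/mol = 0.0077802 mol
mol H = 2 × 0.03504 g H₂O ÷ 18.015 g/mol = 0.0038901 mol
mass O = 0.1596 − (0.093448 + 0.0039212) = 0.062230 g → mol O = 0.062230 ÷ 15.999 = 0.0038896 mol
Divide by the smallest (0.0038896 mol): C 2.000, H 1.000, O 1.000

C2HO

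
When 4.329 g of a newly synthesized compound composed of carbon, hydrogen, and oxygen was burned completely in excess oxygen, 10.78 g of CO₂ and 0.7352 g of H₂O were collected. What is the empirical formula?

C3HO

mol C = 10.78 g CO₂ ÷ 44.009 g/mol = 0.24495 mol
mol H = 2 × 0.7352 g H₂O ÷ 18.015 g/mol = 0.081621 mol
mass O = 4.329 − (2.9421 + 0.082274) = 1.3046 g → mol O = 1.3046 ÷ 15.999 = 0.081545 mol
Divide by the smallest (0.081545 mol): C 3.004, H 1.001, O 1.000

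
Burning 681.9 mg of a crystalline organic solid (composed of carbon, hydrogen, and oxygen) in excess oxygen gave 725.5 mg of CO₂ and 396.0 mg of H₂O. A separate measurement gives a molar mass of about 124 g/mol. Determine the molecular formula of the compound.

mol C = 0.7255 g CO₂ ÷ 44.009 g/mol = 0.016485 mol
mol H = 2 × 0.3960 g H₂O ÷ 18.015 g/mol = 0.043963 mol
mass O = 0.6819 − (0.19800 + 0.044315) = 0.43958 g → mol O = 0.43958 ÷ 15.999 = 0.027475 mol
Divide by the smallest (0.016485 mol): C 1.000, H 2.667, O 1.667
Multiplying each by 3 gives whole numbers: C 3.00, H 8.00, O 5.00
Empirical formula: C3H8O5
Empirical-formula mass = 124.09 g/mol; 124 ÷ 124.09 ≈ 1, so the molecular formula is C3H8O5.

C3H8O5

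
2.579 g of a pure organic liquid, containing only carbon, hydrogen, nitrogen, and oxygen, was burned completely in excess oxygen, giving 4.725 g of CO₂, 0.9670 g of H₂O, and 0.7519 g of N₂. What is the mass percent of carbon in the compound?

50.00%

mol C = 4.725 g CO₂ ÷ 44.009 g/mol = 0.10736 mol
mol H = 2 × 0.9670 g H₂O ÷ 18.015 g/mol = 0.10735 mol
mol N = 2 × 0.7519 g N₂ ÷ 28.014 g/mol = 0.053680 mol
mass O = 2.579 − (1.2896 + 0.10821 + 0.75190) = 0.42933 g → mol O = 0.42933 ÷ 15.999 = 0.026835 mol
mass % C = 1.2896 g ÷ 2.579 g × 100%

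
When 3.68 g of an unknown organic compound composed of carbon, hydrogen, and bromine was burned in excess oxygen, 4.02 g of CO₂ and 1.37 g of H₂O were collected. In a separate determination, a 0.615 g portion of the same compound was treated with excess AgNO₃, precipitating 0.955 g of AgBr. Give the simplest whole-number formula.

mol C = 4.02 g CO₂ ÷ 44.009 g/mol = 0.09134 mol
mol H = 2 × 1.37 g H₂O ÷ 18.015 g/mol = 0.1521 mol
From the AgBr data: mol Br per gram of compound = (0.955 ÷ 187.772) ÷ 0.615 = 0.008270 mol/g, so in the 3.68 g combustion sample mol Br = 0.03043 mol
Divide by the smallest (0.03043 mol): C 3.002, H 4.998, Br 1.000

C3H5Br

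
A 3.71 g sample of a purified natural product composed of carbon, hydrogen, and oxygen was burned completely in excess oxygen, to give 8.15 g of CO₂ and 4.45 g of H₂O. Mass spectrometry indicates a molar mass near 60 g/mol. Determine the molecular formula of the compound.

mol C = 8.15 g CO₂ ÷ 44.009 g/mol = 0.1852 mol
mol H = 2 × 4.45 g H₂O ÷ 18.015 g/mol = 0.4940 mol
mass O = 3.71 − (2.224 + 0.4980) = 0.9877 g → mol O = 0.9877 ÷ 15.999 = 0.06174 mol
Divide by the smallest (0.06174 mol): C 3.000, H 8.002, O 1.000
Empirical formula: C3H8O
Empirical-formula mass = 60.10 g/mol; 60 ÷ 60.10 ≈ 1, so the molecular formula is C3H8O.

C3H8O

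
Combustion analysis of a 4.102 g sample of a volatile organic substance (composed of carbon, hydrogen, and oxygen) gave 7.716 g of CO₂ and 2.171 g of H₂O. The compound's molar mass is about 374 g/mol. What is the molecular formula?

C16H22O10

mol C = 7.716 g CO₂ ÷ 44.009 g/mol = 0.17533 mol
mol H = 2 × 2.171 g H₂O ÷ 18.015 g/mol = 0.24102 mol
mass O = 4.102 − (2.1059 + 0.24295) = 1.7532 g → mol O = 1.7532 ÷ 15.999 = 0.10958 mol
Divide by the smallest (0.10958 mol): C 1.600, H 2.199, O 1.000
Multiplying each by 5 gives whole numbers: C 8.00, H 11.00, O 5.00
Empirical formula: C8H11O5
Empirical-formula mass = 187.17 g/mol; 374 ÷ 187.17 ≈ 2, so the molecular formula is C16H22O10.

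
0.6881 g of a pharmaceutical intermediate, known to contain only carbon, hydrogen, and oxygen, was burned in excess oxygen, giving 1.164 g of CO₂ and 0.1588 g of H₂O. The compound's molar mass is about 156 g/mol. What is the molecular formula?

mol C = 1.164 g CO₂ ÷ 44.009 g/mol = 0.026449 mol
mol H = 2 × 0.1588 g H₂O ÷ 18.015 g/mol = 0.017630 mol
mass O = 0.6881 − (0.31768 + 0.017771) = 0.35265 g → mol O = 0.35265 ÷ 15.999 = 0.022042 mol
Divide by the smallest (0.017630 mol): C 1.500, H 1.000, O 1.250
Multiplying each by 4 gives whole numbers: C 6.00, H 4.00, O 5.00
Empirical formula: C6H4O5
Empirical-formula mass = 156.09 g/mol; 156 ÷ 156.09 ≈ 1, so the molecular formula is C6H4O5.

C6H4O5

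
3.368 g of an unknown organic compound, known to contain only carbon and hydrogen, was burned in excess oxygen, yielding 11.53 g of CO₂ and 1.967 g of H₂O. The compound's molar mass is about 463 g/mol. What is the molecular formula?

C36H30

mol C = 11.53 g CO₂ ÷ 44.009 g/mol = 0.26199 mol
mol H = 2 × 1.967 g H₂O ÷ 18.015 g/mol = 0.21837 mol
Divide by the smallest (0.21837 mol): C 1.200, H 1.000
Multiplying each by 5 gives whole numbers: C 6.00, H 5.00
Empirical formula: C6H5
Empirical-formula mass = 77.11 g/mol; 463 ÷ 77.11 ≈ 6, so the molecular formula is C36H30.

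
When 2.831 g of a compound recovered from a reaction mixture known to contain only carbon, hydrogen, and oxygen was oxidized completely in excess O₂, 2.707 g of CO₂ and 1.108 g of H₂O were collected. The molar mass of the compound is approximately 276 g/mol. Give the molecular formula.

mol C = 2.707 g CO₂ ÷ 44.009 g/mol = 0.061510 mol
mol H = 2 × 1.108 g H₂O ÷ 18.015 g/mol = 0.12301 mol
mass O = 2.831 − (0.73880 + 0.12399) = 1.9682 g → mol O = 1.9682 ÷ 15.999 = 0.12302 mol
Divide by the smallest (0.061510 mol): C 1.000, H 2.000, O 2.000
Empirical formula: CH2O2
Empirical-formula mass = 46.02 g/mol; 276 ÷ 46.02 ≈ 6, so the molecular formula is C6H12O12.

C6H12O12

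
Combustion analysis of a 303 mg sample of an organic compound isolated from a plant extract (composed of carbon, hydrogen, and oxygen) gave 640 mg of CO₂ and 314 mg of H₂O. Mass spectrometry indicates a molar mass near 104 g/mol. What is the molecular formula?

C5H12O2

mol C = 0.640 g CO₂ ÷ 44.009 g/mol = 0.01454 mol
mol H = 2 × 0.314 g H₂O ÷ 18.015 g/mol = 0.03486 mol
mass O = 0.303 − (0.1747 + 0.03514) = 0.09319 g → mol O = 0.09319 ÷ 15.999 = 0.005825 mol
Divide by the smallest (0.005825 mol): C 2.497, H 5.985, O 1.000
Multiplying each by 2 gives whole numbers: C 4.99, H 11.97, O 2.00
Empirical formula: C5H12O2
Empirical-formula mass = 104.15 g/mol; 104 ÷ 104.15 ≈ 1, so the molecular formula is C5H12O2.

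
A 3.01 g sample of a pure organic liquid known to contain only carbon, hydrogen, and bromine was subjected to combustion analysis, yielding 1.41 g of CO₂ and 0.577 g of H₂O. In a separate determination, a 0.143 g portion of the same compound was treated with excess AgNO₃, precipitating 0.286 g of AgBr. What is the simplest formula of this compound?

CH2Br

mol C = 1.41 g CO₂ ÷ 44.009 g/mol = 0.03204 mol
mol H = 2 × 0.577 g H₂O ÷ 18.015 g/mol = 0.06406 mol
From the AgBr data: mol Br per gram of compound = (0.286 ÷ 187.772) ÷ 0.143 = 0.01065 mol/g, so in the 3.01 g combustion sample mol Br = 0.03206 mol
Divide by the smallest (0.03204 mol): C 1.000, H 1.999, Br 1.001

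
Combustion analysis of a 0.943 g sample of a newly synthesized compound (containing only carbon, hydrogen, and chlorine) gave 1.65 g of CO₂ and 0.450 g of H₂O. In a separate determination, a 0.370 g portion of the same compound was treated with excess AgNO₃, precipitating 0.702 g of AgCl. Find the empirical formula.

mol C = 1.65 g CO₂ ÷ 44.009 g/mol = 0.03749 mol
mol H = 2 × 0.450 g H₂O ÷ 18.015 g/mol = 0.04996 mol
From the AgCl data: mol Cl per gram of compound = (0.702 ÷ 143.318) ÷ 0.370 = 0.01324 mol/g, so in the 0.943 g combustion sample mol Cl = 0.01248 mol
Divide by the smallest (0.01248 mol): C 3.003, H 4.002, Cl 1.000

C3H4Cl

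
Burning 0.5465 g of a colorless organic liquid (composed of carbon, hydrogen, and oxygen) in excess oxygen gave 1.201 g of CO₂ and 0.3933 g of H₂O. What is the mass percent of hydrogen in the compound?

8.05%

mol C = 1.201 g CO₂ ÷ 44.009 g/mol = 0.027290 mol
mol H = 2 × 0.3933 g H₂O ÷ 18.015 g/mol = 0.043664 mol
mass O = 0.5465 − (0.32778 + 0.044013) = 0.17471 g → mol O = 0.17471 ÷ 15.999 = 0.010920 mol
mass % H = 0.044013 g ÷ 0.5465 g × 100%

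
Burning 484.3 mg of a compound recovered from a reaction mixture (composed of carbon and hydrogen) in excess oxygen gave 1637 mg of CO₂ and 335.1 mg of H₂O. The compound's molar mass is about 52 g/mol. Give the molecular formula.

mol C = 1.637 g CO₂ ÷ 44.009 g/mol = 0.037197 mol
mol H = 2 × 0.3351 g H₂O ÷ 18.015 g/mol = 0.037202 mol
Divide by the smallest (0.037197 mol): C 1.000, H 1.000
Empirical formula: CH
Empirical-formula mass = 13.02 g/mol; 52 ÷ 13.02 ≈ 4, so the molecular formula is C4H4.

C4H4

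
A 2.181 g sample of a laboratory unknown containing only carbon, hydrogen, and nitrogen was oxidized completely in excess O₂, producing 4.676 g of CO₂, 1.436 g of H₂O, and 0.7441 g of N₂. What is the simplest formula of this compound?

C2H3N

mol C = 4.676 g CO₂ ÷ 44.009 g/mol = 0.10625 mol
mol H = 2 × 1.436 g H₂O ÷ 18.015 g/mol = 0.15942 mol
mol N = 2 × 0.7441 g N₂ ÷ 28.014 g/mol = 0.053123 mol
Divide by the smallest (0.053123 mol): C 2.000, H 3.001, N 1.000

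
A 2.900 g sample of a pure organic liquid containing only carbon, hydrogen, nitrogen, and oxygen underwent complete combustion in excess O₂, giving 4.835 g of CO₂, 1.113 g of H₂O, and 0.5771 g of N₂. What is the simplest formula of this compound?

mol C = 4.835 g CO₂ ÷ 44.009 g/mol = 0.10986 mol
mol H = 2 × 1.113 g H₂O ÷ 18.015 g/mol = 0.12356 mol
mol N = 2 × 0.5771 g N₂ ÷ 28.014 g/mol = 0.041201 mol
mass O = 2.900 − (1.3196 + 0.12455 + 0.57710) = 0.87877 g → mol O = 0.87877 ÷ 15.999 = 0.054927 mol
Divide by the smallest (0.041201 mol): C 2.667, H 2.999, N 1.000, O 1.333
Multiplying each by 3 gives whole numbers: C 8.00, H 9.00, N 3.00, O 4.00

C8H9N3O4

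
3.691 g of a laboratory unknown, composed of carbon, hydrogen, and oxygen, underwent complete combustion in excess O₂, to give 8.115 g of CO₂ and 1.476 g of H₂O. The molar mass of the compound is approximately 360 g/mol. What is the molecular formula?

mol C = 8.115 g CO₂ ÷ 44.009 g/mol = 0.18439 mol
mol H = 2 × 1.476 g H₂O ÷ 18.015 g/mol = 0.16386 mol
mass O = 3.691 − (2.2148 + 0.16517) = 1.3111 g → mol O = 1.3111 ÷ 15.999 = 0.081947 mol
Divide by the smallest (0.081947 mol): C 2.250, H 2.000, O 1.000
Multiplying each by 4 gives whole numbers: C 9.00, H 8.00, O 4.00
Empirical formula: C9H8O4
Empirical-formula mass = 180.16 g/mol; 360 ÷ 180.16 ≈ 2, so the molecular formula is C18H16O8.

C18H16O8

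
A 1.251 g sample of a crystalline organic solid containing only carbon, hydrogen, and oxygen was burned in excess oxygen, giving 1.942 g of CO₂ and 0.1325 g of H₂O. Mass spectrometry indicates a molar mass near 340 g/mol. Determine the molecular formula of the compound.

mol C = 1.942 g CO₂ ÷ 44.009 g/mol = 0.044127 mol
mol H = 2 × 0.1325 g H₂O ÷ 18.015 g/mol = 0.014710 mol
mass O = 1.251 − (0.53001 + 0.014828) = 0.70616 g → mol O = 0.70616 ÷ 15.999 = 0.044138 mol
Divide by the smallest (0.014710 mol): C 3.000, H 1.000, O 3.001
Empirical formula: C3HO3
Empirical-formula mass = 85.04 g/mol; 340 ÷ 85.04 ≈ 4, so the molecular formula is C12H4O12.

C12H4O12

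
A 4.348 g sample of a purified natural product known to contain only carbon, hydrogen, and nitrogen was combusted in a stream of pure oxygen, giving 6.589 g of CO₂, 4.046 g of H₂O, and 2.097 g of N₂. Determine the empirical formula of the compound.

CH3N

mol C = 6.589 g CO₂ ÷ 44.009 g/mol = 0.14972 mol
mol H = 2 × 4.046 g H₂O ÷ 18.015 g/mol = 0.44918 mol
mol N = 2 × 2.097 g N₂ ÷ 28.014 g/mol = 0.14971 mol
Divide by the smallest (0.14971 mol): C 1.000, H 3.000, N 1.000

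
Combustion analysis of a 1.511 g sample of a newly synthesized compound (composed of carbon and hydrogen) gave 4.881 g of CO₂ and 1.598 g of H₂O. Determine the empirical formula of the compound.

C5H8

mol C = 4.881 g CO₂ ÷ 44.009 g/mol = 0.11091 mol
mol H = 2 × 1.598 g H₂O ÷ 18.015 g/mol = 0.17741 mol
Divide by the smallest (0.11091 mol): C 1.000, H 1.600
Multiplying each by 5 gives whole numbers: C 5.00, H 8.00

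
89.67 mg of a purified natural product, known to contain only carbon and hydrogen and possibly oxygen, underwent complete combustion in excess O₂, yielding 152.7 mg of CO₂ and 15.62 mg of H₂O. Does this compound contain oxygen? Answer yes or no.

mol C = 0.1527 g CO₂ ÷ 44.009 g/mol = 0.0034697 mol
mol H = 2 × 0.01562 g H₂O ÷ 18.015 g/mol = 0.0017341 mol
C and H account for only 0.043423 g of the 0.08967 g sample; the remaining 0.046247 g must be oxygen.

yes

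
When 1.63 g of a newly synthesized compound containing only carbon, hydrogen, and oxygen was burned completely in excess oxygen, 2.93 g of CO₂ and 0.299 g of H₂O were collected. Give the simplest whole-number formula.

mol C = 2.93 g CO₂ ÷ 44.009 g/mol = 0.06658 mol
mol H = 2 × 0.299 g H₂O ÷ 18.015 g/mol = 0.03319 mol
mass O = 1.63 − (0.7997 + 0.03346) = 0.7969 g → mol O = 0.7969 ÷ 15.999 = 0.04981 mol
Divide by the smallest (0.03319 mol): C 2.006, H 1.000, O 1.500
Multiplying each by 2 gives whole numbers: C 4.01, H 2.00, O 3.00

C4H2O3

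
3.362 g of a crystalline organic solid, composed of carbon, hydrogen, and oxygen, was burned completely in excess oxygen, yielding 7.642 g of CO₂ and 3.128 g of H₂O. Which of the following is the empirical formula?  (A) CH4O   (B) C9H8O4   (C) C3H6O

mol C = 7.642 g CO₂ ÷ 44.009 g/mol = 0.17365 mol
mol H = 2 × 3.128 g H₂O ÷ 18.015 g/mol = 0.34727 mol
mass O = 3.362 − (2.0857 + 0.35004) = 0.92629 g → mol O = 0.92629 ÷ 15.999 = 0.057897 mol
Divide by the smallest (0.057897 mol): C 2.999, H 5.998, O 1.000

(C) C3H6O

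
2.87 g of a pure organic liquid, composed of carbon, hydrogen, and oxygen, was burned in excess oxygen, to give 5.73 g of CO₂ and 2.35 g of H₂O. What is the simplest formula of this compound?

C2H4O

mol C = 5.73 g CO₂ ÷ 44.009 g/mol = 0.1302 mol
mol H = 2 × 2.35 g H₂O ÷ 18.015 g/mol = 0.2609 mol
mass O = 2.87 − (1.564 + 0.2630) = 1.043 g → mol O = 1.043 ÷ 15.999 = 0.06520 mol
Divide by the smallest (0.06520 mol): C 1.997, H 4.001, O 1.000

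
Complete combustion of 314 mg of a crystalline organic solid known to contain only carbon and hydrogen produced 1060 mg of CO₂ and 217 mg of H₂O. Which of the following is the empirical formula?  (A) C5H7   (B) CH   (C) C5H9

mol C = 1.06 g CO₂ ÷ 44.009 g/mol = 0.02409 mol
mol H = 2 × 0.217 g H₂O ÷ 18.015 g/mol = 0.02409 mol
Divide by the smallest (0.02409 mol): C 1.000, H 1.000

(B) CH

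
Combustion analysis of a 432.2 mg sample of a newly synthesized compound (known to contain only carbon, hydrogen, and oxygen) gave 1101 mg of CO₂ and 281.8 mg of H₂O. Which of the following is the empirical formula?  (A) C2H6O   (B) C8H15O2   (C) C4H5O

mol C = 1.101 g CO₂ ÷ 44.009 g/mol = 0.025018 mol
mol H = 2 × 0.2818 g H₂O ÷ 18.015 g/mol = 0.031285 mol
mass O = 0.4322 − (0.30049 + 0.031535) = 0.10018 g → mol O = 0.10018 ÷ 15.999 = 0.0062615 mol
Divide by the smallest (0.0062615 mol): C 3.995, H 4.996, O 1.000

(C) C4H5O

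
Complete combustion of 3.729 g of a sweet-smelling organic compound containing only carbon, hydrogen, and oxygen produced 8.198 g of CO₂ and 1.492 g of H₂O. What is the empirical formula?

mol C = 8.198 g CO₂ ÷ 44.009 g/mol = 0.18628 mol
mol H = 2 × 1.492 g H₂O ÷ 18.015 g/mol = 0.16564 mol
mass O = 3.729 − (2.2374 + 0.16696) = 1.3246 g → mol O = 1.3246 ÷ 15.999 = 0.082794 mol
Divide by the smallest (0.082794 mol): C 2.250, H 2.001, O 1.000
Multiplying each by 4 gives whole numbers: C 9.00, H 8.00, O 4.00

C9H8O4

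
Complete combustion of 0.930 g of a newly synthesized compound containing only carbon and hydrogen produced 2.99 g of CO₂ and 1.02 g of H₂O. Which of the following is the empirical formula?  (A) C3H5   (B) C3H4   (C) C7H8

mol C = 2.99 g CO₂ ÷ 44.009 g/mol = 0.06794 mol
mol H = 2 × 1.02 g H₂O ÷ 18.015 g/mol = 0.1132 mol
Divide by the smallest (0.06794 mol): C 1.000, H 1.667
Multiplying each by 3 gives whole numbers: C 3.00, H 5.00

(A) C3H5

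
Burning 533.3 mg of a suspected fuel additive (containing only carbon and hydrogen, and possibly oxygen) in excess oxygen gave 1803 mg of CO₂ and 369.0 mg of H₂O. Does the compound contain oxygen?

no

mol C = 1.803 g CO₂ ÷ 44.009 g/mol = 0.040969 mol
mol H = 2 × 0.3690 g H₂O ÷ 18.015 g/mol = 0.040966 mol
C and H together account for 0.53337 g — essentially the entire 0.5333 g sample — so the compound contains no oxygen.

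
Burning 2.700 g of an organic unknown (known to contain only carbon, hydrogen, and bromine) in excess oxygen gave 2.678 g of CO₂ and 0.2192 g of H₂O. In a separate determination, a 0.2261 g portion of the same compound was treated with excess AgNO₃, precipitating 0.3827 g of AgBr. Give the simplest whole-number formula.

C5H2Br2

mol C = 2.678 g CO₂ ÷ 44.009 g/mol = 0.060851 mol
mol H = 2 × 0.2192 g H₂O ÷ 18.015 g/mol = 0.024335 mol
From the AgBr data: mol Br per gram of compound = (0.3827 ÷ 187.772) ÷ 0.2261 = 0.0090142 mol/g, so in the 2.700 g combustion sample mol Br = 0.024338 mol
Divide by the smallest (0.024335 mol): C 2.501, H 1.000, Br 1.000
Multiplying each by 2 gives whole numbers: C 5.00, H 2.00, Br 2.00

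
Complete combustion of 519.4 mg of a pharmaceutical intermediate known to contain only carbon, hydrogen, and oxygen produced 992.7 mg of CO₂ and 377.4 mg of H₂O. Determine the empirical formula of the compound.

mol C = 0.9927 g CO₂ ÷ 44.009 g/mol = 0.022557 mol
mol H = 2 × 0.3774 g H₂O ÷ 18.015 g/mol = 0.041898 mol
mass O = 0.5194 − (0.27093 + 0.042234) = 0.20624 g → mol O = 0.20624 ÷ 15.999 = 0.012891 mol
Divide by the smallest (0.012891 mol): C 1.750, H 3.250, O 1.000
Multiplying each by 4 gives whole numbers: C 7.00, H 13.00, O 4.00

C7H13O4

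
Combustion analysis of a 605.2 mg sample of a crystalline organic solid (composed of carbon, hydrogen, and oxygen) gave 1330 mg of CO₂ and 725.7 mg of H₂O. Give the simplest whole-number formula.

mol C = 1.330 g CO₂ ÷ 44.009 g/mol = 0.030221 mol
mol H = 2 × 0.7257 g H₂O ÷ 18.015 g/mol = 0.080566 mol
mass O = 0.6052 − (0.36299 + 0.081211) = 0.16100 g → mol O = 0.16100 ÷ 15.999 = 0.010063 mol
Divide by the smallest (0.010063 mol): C 3.003, H 8.006, O 1.000

C3H8O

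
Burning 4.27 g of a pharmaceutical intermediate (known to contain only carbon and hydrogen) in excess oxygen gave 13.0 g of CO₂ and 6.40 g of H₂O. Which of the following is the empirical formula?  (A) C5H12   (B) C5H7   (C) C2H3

mol C = 13.0 g CO₂ ÷ 44.009 g/mol = 0.2954 mol
mol H = 2 × 6.40 g H₂O ÷ 18.015 g/mol = 0.7105 mol
Divide by the smallest (0.2954 mol): C 1.000, H 2.405
Multiplying each by 5 gives whole numbers: C 5.00, H 12.03

(A) C5H12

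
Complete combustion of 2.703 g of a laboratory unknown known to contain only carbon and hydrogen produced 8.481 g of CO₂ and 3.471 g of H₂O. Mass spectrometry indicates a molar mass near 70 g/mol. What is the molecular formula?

C5H10

mol C = 8.481 g CO₂ ÷ 44.009 g/mol = 0.19271 mol
mol H = 2 × 3.471 g H₂O ÷ 18.015 g/mol = 0.38535 mol
Divide by the smallest (0.19271 mol): C 1.000, H 2.000
Empirical formula: CH2
Empirical-formula mass = 14.03 g/mol; 70 ÷ 14.03 ≈ 5, so the molecular formula is C5H10.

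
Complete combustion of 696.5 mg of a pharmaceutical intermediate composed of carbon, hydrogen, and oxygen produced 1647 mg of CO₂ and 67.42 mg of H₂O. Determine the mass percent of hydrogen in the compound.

mol C = 1.647 g CO₂ ÷ 44.009 g/mol = 0.037424 mol
mol H = 2 × 0.06742 g H₂O ÷ 18.015 g/mol = 0.0074849 mol
mass O = 0.6965 − (0.44950 + 0.0075448) = 0.23945 g → mol O = 0.23945 ÷ 15.999 = 0.014967 mol
mass % H = 0.0075448 g ÷ 0.6965 g × 100%

1.08%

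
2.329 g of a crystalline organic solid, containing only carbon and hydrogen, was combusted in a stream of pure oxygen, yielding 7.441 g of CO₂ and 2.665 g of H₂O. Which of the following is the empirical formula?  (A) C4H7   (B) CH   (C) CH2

(A) C4H7

mol C = 7.441 g CO₂ ÷ 44.009 g/mol = 0.16908 mol
mol H = 2 × 2.665 g H₂O ÷ 18.015 g/mol = 0.29586 mol
Divide by the smallest (0.16908 mol): C 1.000, H 1.750
Multiplying each by 4 gives whole numbers: C 4.00, H 7.00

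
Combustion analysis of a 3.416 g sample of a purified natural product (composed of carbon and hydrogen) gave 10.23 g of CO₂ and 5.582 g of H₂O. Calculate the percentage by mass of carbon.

81.73%

mol C = 10.23 g CO₂ ÷ 44.009 g/mol = 0.23245 mol
mol H = 2 × 5.582 g H₂O ÷ 18.015 g/mol = 0.61971 mol
mass % C = 2.7920 g ÷ 3.416 g × 100%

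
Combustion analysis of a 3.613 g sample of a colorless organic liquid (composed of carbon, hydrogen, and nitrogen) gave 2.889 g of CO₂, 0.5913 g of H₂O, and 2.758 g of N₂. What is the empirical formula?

mol C = 2.889 g CO₂ ÷ 44.009 g/mol = 0.065646 mol
mol H = 2 × 0.5913 g H₂O ÷ 18.015 g/mol = 0.065645 mol
mol N = 2 × 2.758 g N₂ ÷ 28.014 g/mol = 0.19690 mol
Divide by the smallest (0.065645 mol): C 1.000, H 1.000, N 2.999

CHN3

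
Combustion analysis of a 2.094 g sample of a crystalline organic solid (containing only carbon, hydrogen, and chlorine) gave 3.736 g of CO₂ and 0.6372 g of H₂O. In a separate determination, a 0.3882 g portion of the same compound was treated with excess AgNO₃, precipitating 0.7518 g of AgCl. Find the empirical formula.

C6H5Cl2

mol C = 3.736 g CO₂ ÷ 44.009 g/mol = 0.084892 mol
mol H = 2 × 0.6372 g H₂O ÷ 18.015 g/mol = 0.070741 mol
From the AgCl data: mol Cl per gram of compound = (0.7518 ÷ 143.318) ÷ 0.3882 = 0.013513 mol/g, so in the 2.094 g combustion sample mol Cl = 0.028296 mol
Divide by the smallest (0.028296 mol): C 3.000, H 2.500, Cl 1.000
Multiplying each by 2 gives whole numbers: C 6.00, H 5.00, Cl 2.00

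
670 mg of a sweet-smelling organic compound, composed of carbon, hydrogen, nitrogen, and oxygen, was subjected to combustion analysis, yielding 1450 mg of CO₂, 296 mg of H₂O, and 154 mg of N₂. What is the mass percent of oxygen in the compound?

mol C = 1.45 g CO₂ ÷ 44.009 g/mol = 0.03295 mol
mol H = 2 × 0.296 g H₂O ÷ 18.015 g/mol = 0.03286 mol
mol N = 2 × 0.154 g N₂ ÷ 28.014 g/mol = 0.01099 mol
mass O = 0.670 − (0.3957 + 0.03312 + 0.1540) = 0.08714 g → mol O = 0.08714 ÷ 15.999 = 0.005447 mol
mass % O = 0.08714 g ÷ 0.670 g × 100%

13.0%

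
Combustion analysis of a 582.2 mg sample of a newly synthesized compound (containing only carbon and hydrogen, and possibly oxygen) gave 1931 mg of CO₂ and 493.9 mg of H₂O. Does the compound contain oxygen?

no

mol C = 1.931 g CO₂ ÷ 44.009 g/mol = 0.043877 mol
mol H = 2 × 0.4939 g H₂O ÷ 18.015 g/mol = 0.054832 mol
C and H together account for 0.58228 g — essentially the entire 0.5822 g sample — so the compound contains no oxygen.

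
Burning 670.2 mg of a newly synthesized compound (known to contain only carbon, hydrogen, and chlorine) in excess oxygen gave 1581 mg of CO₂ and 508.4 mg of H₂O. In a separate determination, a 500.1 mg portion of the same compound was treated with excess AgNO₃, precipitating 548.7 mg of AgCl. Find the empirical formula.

mol C = 1.581 g CO₂ ÷ 44.009 g/mol = 0.035924 mol
mol H = 2 × 0.5084 g H₂O ÷ 18.015 g/mol = 0.056442 mol
From the AgCl data: mol Cl per gram of compound = (0.5487 ÷ 143.318) ÷ 0.5001 = 0.0076556 mol/g, so in the 0.6702 g combustion sample mol Cl = 0.0051308 mol
Divide by the smallest (0.0051308 mol): C 7.002, H 11.001, Cl 1.000

C7H11Cl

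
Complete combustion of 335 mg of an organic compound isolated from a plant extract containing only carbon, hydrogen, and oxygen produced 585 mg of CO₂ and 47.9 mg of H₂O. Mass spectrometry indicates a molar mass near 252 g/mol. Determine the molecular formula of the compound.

mol C = 0.585 g CO₂ ÷ 44.009 g/mol = 0.01329 mol
mol H = 2 × 0.0479 g H₂O ÷ 18.015 g/mol = 0.005318 mol
mass O = 0.335 − (0.1597 + 0.005360) = 0.1700 g → mol O = 0.1700 ÷ 15.999 = 0.01062 mol
Divide by the smallest (0.005318 mol): C 2.500, H 1.000, O 1.998
Multiplying each by 2 gives whole numbers: C 5.00, H 2.00, O 4.00
Empirical formula: C5H2O4
Empirical-formula mass = 126.07 g/mol; 252 ÷ 126.07 ≈ 2, so the molecular formula is C10H4O8.

C10H4O8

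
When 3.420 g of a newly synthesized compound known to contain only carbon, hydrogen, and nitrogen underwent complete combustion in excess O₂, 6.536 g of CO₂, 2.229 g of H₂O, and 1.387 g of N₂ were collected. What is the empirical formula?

mol C = 6.536 g CO₂ ÷ 44.009 g/mol = 0.14852 mol
mol H = 2 × 2.229 g H₂O ÷ 18.015 g/mol = 0.24746 mol
mol N = 2 × 1.387 g N₂ ÷ 28.014 g/mol = 0.099022 mol
Divide by the smallest (0.099022 mol): C 1.500, H 2.499, N 1.000
Multiplying each by 2 gives whole numbers: C 3.00, H 5.00, N 2.00

C3H5N2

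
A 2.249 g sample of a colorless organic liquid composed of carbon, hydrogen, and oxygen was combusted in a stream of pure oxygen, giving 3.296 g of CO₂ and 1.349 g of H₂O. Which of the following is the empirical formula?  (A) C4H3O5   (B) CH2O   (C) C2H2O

mol C = 3.296 g CO₂ ÷ 44.009 g/mol = 0.074894 mol
mol H = 2 × 1.349 g H₂O ÷ 18.015 g/mol = 0.14976 mol
mass O = 2.249 − (0.89955 + 0.15096) = 1.1985 g → mol O = 1.1985 ÷ 15.999 = 0.074910 mol
Divide by the smallest (0.074894 mol): C 1.000, H 2.000, O 1.000

(B) CH2O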